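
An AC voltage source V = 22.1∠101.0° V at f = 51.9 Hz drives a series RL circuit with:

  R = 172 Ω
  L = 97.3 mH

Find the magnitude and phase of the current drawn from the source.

Step 1 — Angular frequency: ω = 2π·f = 2π·51.9 = 326.1 rad/s.
Step 2 — Component impedances:
  R: Z = R = 172 Ω
  L: Z = jωL = j·326.1·0.0973 = 0 + j31.73 Ω
Step 3 — Series combination: Z_total = R + L = 172 + j31.73 Ω = 174.9∠10.5° Ω.
Step 4 — Source phasor: V = 22.1∠101.0° V = -4.217 + j21.69 V.
Step 5 — Ohm's law: I = V / Z_total = (-4.217 + j21.69) / (172 + j31.73) = -0.001209 + j0.1264 A.
Step 6 — Convert to polar: |I| = 0.1264 A, ∠I = 90.5°.

I = 0.1264∠90.5° A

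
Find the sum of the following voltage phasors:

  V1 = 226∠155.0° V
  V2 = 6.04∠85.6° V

Step 1 — Convert each phasor to rectangular form:
  V1 = 226·(cos(155.0°) + j·sin(155.0°)) = -204.8 + j95.51 V
  V2 = 6.04·(cos(85.6°) + j·sin(85.6°)) = 0.4634 + j6.022 V
Step 2 — Sum components: V_total = -204.4 + j101.5 V.
Step 3 — Convert to polar: |V_total| = 228.2 V, ∠V_total = 153.6°.

V_total = 228.2∠153.6° V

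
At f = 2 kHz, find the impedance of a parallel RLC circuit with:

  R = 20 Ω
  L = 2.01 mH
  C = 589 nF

Step 1 — Angular frequency: ω = 2π·f = 2π·2000 = 1.257e+04 rad/s.
Step 2 — Component impedances:
  R: Z = R = 20 Ω
  L: Z = jωL = j·1.257e+04·0.00201 = 0 + j25.26 Ω
  C: Z = 1/(jωC) = -j/(ω·C) = 0 - j135.1 Ω
Step 3 — Parallel combination: 1/Z_total = 1/R + 1/L + 1/C; Z_total = 14.14 + j9.103 Ω = 16.82∠32.8° Ω.

Z = 14.14 + j9.103 Ω = 16.82∠32.8° Ω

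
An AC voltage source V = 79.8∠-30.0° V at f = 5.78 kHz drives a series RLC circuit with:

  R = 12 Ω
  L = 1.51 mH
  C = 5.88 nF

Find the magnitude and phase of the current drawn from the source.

Step 1 — Angular frequency: ω = 2π·f = 2π·5780 = 3.632e+04 rad/s.
Step 2 — Component impedances:
  R: Z = R = 12 Ω
  L: Z = jωL = j·3.632e+04·0.00151 = 0 + j54.84 Ω
  C: Z = 1/(jωC) = -j/(ω·C) = 0 - j4683 Ω
Step 3 — Series combination: Z_total = R + L + C = 12 - j4628 Ω = 4628∠-89.9° Ω.
Step 4 — Source phasor: V = 79.8∠-30.0° V = 69.11 - j39.9 V.
Step 5 — Ohm's law: I = V / Z_total = (69.11 - j39.9) / (12 - j4628) = 0.00866 + j0.01491 A.
Step 6 — Convert to polar: |I| = 0.01724 A, ∠I = 59.9°.

I = 0.01724∠59.9° A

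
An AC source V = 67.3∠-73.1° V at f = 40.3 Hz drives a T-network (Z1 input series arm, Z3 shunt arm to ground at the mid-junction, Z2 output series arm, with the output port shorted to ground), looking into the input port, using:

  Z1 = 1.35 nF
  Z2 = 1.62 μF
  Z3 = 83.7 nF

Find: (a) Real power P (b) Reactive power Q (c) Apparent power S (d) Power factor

Step 1 — Angular frequency: ω = 2π·f = 2π·40.3 = 253.2 rad/s.
Step 2 — Component impedances:
  Z1: Z = 1/(jωC) = -j/(ω·C) = 0 - j2.925e+06 Ω
  Z2: Z = 1/(jωC) = -j/(ω·C) = 0 - j2438 Ω
  Z3: Z = 1/(jωC) = -j/(ω·C) = 0 - j4.718e+04 Ω
Step 3 — With the output port shorted to ground, the output series arm Z2 runs from the junction to ground; the shunt arm Z3 also runs from the junction to ground. They appear in parallel: Z3 || Z2 = 0 - j2318 Ω.
Step 4 — Series with input arm Z1: Z_in = Z1 + (Z3 || Z2) = 0 - j2.928e+06 Ω = 2.928e+06∠-90.0° Ω.
Step 5 — Source phasor: V = 67.3∠-73.1° V = 19.56 - j64.39 V.
Step 6 — Current: I = V / Z = 2.199e-05 + j6.682e-06 A = 2.299e-05∠16.9° A.
Step 7 — Complex power: S = V·I* = 0 - j0.001547 VA.
Step 8 — Real power: P = Re(S) = 0 W.
Step 9 — Reactive power: Q = Im(S) = -0.001547 VAR.
Step 10 — Apparent power: |S| = 0.001547 VA.
Step 11 — Power factor: PF = P/|S| = 0 (leading).

(a) P = 0 W  (b) Q = -0.001547 VAR  (c) S = 0.001547 VA  (d) PF = 0 (leading)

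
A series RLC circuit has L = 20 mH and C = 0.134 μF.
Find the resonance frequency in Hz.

Step 1 — Resonance condition Im(Z)=0 gives ω₀ = 1/√(LC).
Step 2 — ω₀ = 1/√(0.02·1.34e-07) = 1.932e+04 rad/s.
Step 3 — f₀ = ω₀/(2π) = 3074 Hz.

f₀ = 3074 Hz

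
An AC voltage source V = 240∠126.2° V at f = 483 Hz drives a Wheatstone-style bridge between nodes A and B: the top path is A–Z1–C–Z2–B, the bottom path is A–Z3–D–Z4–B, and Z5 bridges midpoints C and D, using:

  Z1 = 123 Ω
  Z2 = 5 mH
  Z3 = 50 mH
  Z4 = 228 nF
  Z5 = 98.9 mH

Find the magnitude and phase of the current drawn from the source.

Step 1 — Angular frequency: ω = 2π·f = 2π·483 = 3035 rad/s.
Step 2 — Component impedances:
  Z1: Z = R = 123 Ω
  Z2: Z = jωL = j·3035·0.005 = 0 + j15.17 Ω
  Z3: Z = jωL = j·3035·0.05 = 0 + j151.7 Ω
  Z4: Z = 1/(jωC) = -j/(ω·C) = 0 - j1445 Ω
  Z5: Z = jωL = j·3035·0.0989 = 0 + j300.1 Ω
Step 3 — Bridge requires nodal analysis (the Z5 bridge couples midpoints C and D, so the two paths cannot be reduced to a simple series/parallel combination). Setting node B to ground and injecting 1 A at node A, the 3-node admittance system at A, C, D solves to V_A = Z_AB = 118.5 + j42.77 Ω = 126∠19.8° Ω.
Step 4 — Source phasor: V = 240∠126.2° V = -141.7 + j193.7 V.
Step 5 — Ohm's law: I = V / Z_total = (-141.7 + j193.7) / (118.5 + j42.77) = -0.5364 + j1.828 A.
Step 6 — Convert to polar: |I| = 1.905 A, ∠I = 106.4°.

I = 1.905∠106.4° A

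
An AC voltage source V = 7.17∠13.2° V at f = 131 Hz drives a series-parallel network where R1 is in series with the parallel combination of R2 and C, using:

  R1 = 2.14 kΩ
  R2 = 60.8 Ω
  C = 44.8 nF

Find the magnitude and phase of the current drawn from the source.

Step 1 — Angular frequency: ω = 2π·f = 2π·131 = 823.1 rad/s.
Step 2 — Component impedances:
  R1: Z = R = 2140 Ω
  R2: Z = R = 60.8 Ω
  C: Z = 1/(jωC) = -j/(ω·C) = 0 - j2.712e+04 Ω
Step 3 — Parallel branch: R2 || C = 1/(1/R2 + 1/C) = 60.8 - j0.1363 Ω.
Step 4 — Series with R1: Z_total = R1 + (R2 || C) = 2201 - j0.1363 Ω = 2201∠-0.0° Ω.
Step 5 — Source phasor: V = 7.17∠13.2° V = 6.981 + j1.637 V.
Step 6 — Ohm's law: I = V / Z_total = (6.981 + j1.637) / (2201 - j0.1363) = 0.003172 + j0.0007441 A.
Step 7 — Convert to polar: |I| = 0.003258 A, ∠I = 13.2°.

I = 0.003258∠13.2° A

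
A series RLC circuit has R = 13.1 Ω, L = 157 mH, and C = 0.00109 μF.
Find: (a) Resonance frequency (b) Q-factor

Step 1 — Resonance condition Im(Z)=0 gives ω₀ = 1/√(LC).
Step 2 — ω₀ = 1/√(0.157·1.09e-09) = 7.644e+04 rad/s.
Step 3 — f₀ = ω₀/(2π) = 1.217e+04 Hz.
Step 4 — Series Q: Q = ω₀L/R = 7.644e+04·0.157/13.1 = 916.1.

(a) f₀ = 1.217e+04 Hz  (b) Q = 916.1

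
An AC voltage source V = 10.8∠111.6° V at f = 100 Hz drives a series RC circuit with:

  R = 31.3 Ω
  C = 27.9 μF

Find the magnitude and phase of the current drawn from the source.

Step 1 — Angular frequency: ω = 2π·f = 2π·100 = 628.3 rad/s.
Step 2 — Component impedances:
  R: Z = R = 31.3 Ω
  C: Z = 1/(jωC) = -j/(ω·C) = 0 - j57.04 Ω
Step 3 — Series combination: Z_total = R + C = 31.3 - j57.04 Ω = 65.07∠-61.2° Ω.
Step 4 — Source phasor: V = 10.8∠111.6° V = -3.976 + j10.04 V.
Step 5 — Ohm's law: I = V / Z_total = (-3.976 + j10.04) / (31.3 - j57.04) = -0.1647 + j0.02067 A.
Step 6 — Convert to polar: |I| = 0.166 A, ∠I = 172.8°.

I = 0.166∠172.8° A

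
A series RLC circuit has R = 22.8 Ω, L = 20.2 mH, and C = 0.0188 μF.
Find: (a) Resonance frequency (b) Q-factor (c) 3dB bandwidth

Step 1 — Resonance condition Im(Z)=0 gives ω₀ = 1/√(LC).
Step 2 — ω₀ = 1/√(0.0202·1.88e-08) = 5.132e+04 rad/s.
Step 3 — f₀ = ω₀/(2π) = 8167 Hz.
Step 4 — Series Q: Q = ω₀L/R = 5.132e+04·0.0202/22.8 = 45.46.
Step 5 — 3dB bandwidth: Δω = ω₀/Q = 1129 rad/s; BW = Δω/(2π) = 179.6 Hz.

(a) f₀ = 8167 Hz  (b) Q = 45.46  (c) BW = 179.6 Hz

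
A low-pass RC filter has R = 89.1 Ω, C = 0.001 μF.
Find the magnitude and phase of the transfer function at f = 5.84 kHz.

Step 1 — Angular frequency: ω = 2π·5840 = 3.669e+04 rad/s.
Step 2 — Transfer function: H(jω) = 1/(1 + jωRC).
Step 3 — Denominator: 1 + jωRC = 1 + j·3.669e+04·89.1·1e-09 = 1 + j0.003269.
Step 4 — H = 1 - j0.003269.
Step 5 — Magnitude: |H| = 1 (-0.0 dB); phase: φ = -0.2°.

|H| = 1 (-0.0 dB), φ = -0.2°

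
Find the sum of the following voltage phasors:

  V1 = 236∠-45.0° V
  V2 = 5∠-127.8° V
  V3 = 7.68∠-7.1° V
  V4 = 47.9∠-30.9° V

Step 1 — Convert each phasor to rectangular form:
  V1 = 236·(cos(-45.0°) + j·sin(-45.0°)) = 166.9 - j166.9 V
  V2 = 5·(cos(-127.8°) + j·sin(-127.8°)) = -3.065 - j3.951 V
  V3 = 7.68·(cos(-7.1°) + j·sin(-7.1°)) = 7.621 - j0.9493 V
  V4 = 47.9·(cos(-30.9°) + j·sin(-30.9°)) = 41.1 - j24.6 V
Step 2 — Sum components: V_total = 212.5 - j196.4 V.
Step 3 — Convert to polar: |V_total| = 289.4 V, ∠V_total = -42.7°.

V_total = 289.4∠-42.7° V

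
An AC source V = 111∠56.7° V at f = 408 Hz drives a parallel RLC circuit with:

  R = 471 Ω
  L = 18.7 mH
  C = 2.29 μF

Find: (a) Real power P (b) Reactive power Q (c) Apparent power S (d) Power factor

Step 1 — Angular frequency: ω = 2π·f = 2π·408 = 2564 rad/s.
Step 2 — Component impedances:
  R: Z = R = 471 Ω
  L: Z = jωL = j·2564·0.0187 = 0 + j47.94 Ω
  C: Z = 1/(jωC) = -j/(ω·C) = 0 - j170.3 Ω
Step 3 — Parallel combination: 1/Z_total = 1/R + 1/L + 1/C; Z_total = 9.263 + j65.4 Ω = 66.05∠81.9° Ω.
Step 4 — Source phasor: V = 111∠56.7° V = 60.94 + j92.77 V.
Step 5 — Current: I = V / Z = 1.52 - j0.7165 A = 1.68∠-25.2° A.
Step 6 — Complex power: S = V·I* = 26.16 + j184.7 VA.
Step 7 — Real power: P = Re(S) = 26.16 W.
Step 8 — Reactive power: Q = Im(S) = 184.7 VAR.
Step 9 — Apparent power: |S| = 186.5 VA.
Step 10 — Power factor: PF = P/|S| = 0.1402 (lagging).

(a) P = 26.16 W  (b) Q = 184.7 VAR  (c) S = 186.5 VA  (d) PF = 0.1402 (lagging)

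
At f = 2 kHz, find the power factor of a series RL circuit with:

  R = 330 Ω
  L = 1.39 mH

Step 1 — Angular frequency: ω = 2π·f = 2π·2000 = 1.257e+04 rad/s.
Step 2 — Component impedances:
  R: Z = R = 330 Ω
  L: Z = jωL = j·1.257e+04·0.00139 = 0 + j17.47 Ω
Step 3 — Series combination: Z_total = R + L = 330 + j17.47 Ω = 330.5∠3.0° Ω.
Step 4 — Power factor: PF = cos(φ) = Re(Z)/|Z| = 330/330.46 = 0.9986.
Step 5 — Type: Im(Z) = 17.47 ⇒ lagging (phase φ = 3.0°).

PF = 0.9986 (lagging, φ = 3.0°)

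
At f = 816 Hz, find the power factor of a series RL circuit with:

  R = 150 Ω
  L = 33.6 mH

Step 1 — Angular frequency: ω = 2π·f = 2π·816 = 5127 rad/s.
Step 2 — Component impedances:
  R: Z = R = 150 Ω
  L: Z = jωL = j·5127·0.0336 = 0 + j172.3 Ω
Step 3 — Series combination: Z_total = R + L = 150 + j172.3 Ω = 228.4∠49.0° Ω.
Step 4 — Power factor: PF = cos(φ) = Re(Z)/|Z| = 150/228.4 = 0.6567.
Step 5 — Type: Im(Z) = 172.3 ⇒ lagging (phase φ = 49.0°).

PF = 0.6567 (lagging, φ = 49.0°)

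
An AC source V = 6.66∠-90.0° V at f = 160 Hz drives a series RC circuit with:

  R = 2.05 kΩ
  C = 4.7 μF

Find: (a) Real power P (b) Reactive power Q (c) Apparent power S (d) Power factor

Step 1 — Angular frequency: ω = 2π·f = 2π·160 = 1005 rad/s.
Step 2 — Component impedances:
  R: Z = R = 2050 Ω
  C: Z = 1/(jωC) = -j/(ω·C) = 0 - j211.6 Ω
Step 3 — Series combination: Z_total = R + C = 2050 - j211.6 Ω = 2061∠-5.9° Ω.
Step 4 — Source phasor: V = 6.66∠-90.0° V = 0 - j6.66 V.
Step 5 — Current: I = V / Z = 0.0003319 - j0.003215 A = 0.003232∠-84.1° A.
Step 6 — Complex power: S = V·I* = 0.02141 - j0.00221 VA.
Step 7 — Real power: P = Re(S) = 0.02141 W.
Step 8 — Reactive power: Q = Im(S) = -0.00221 VAR.
Step 9 — Apparent power: |S| = 0.02152 VA.
Step 10 — Power factor: PF = P/|S| = 0.9947 (leading).

(a) P = 0.02141 W  (b) Q = -0.00221 VAR  (c) S = 0.02152 VA  (d) PF = 0.9947 (leading)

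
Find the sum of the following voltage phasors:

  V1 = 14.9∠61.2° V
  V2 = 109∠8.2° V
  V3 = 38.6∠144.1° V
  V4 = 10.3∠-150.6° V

Step 1 — Convert each phasor to rectangular form:
  V1 = 14.9·(cos(61.2°) + j·sin(61.2°)) = 7.178 + j13.06 V
  V2 = 109·(cos(8.2°) + j·sin(8.2°)) = 107.9 + j15.55 V
  V3 = 38.6·(cos(144.1°) + j·sin(144.1°)) = -31.27 + j22.63 V
  V4 = 10.3·(cos(-150.6°) + j·sin(-150.6°)) = -8.974 - j5.056 V
Step 2 — Sum components: V_total = 74.82 + j46.18 V.
Step 3 — Convert to polar: |V_total| = 87.93 V, ∠V_total = 31.7°.

V_total = 87.93∠31.7° V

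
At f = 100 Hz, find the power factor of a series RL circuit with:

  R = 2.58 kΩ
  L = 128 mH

Step 1 — Angular frequency: ω = 2π·f = 2π·100 = 628.3 rad/s.
Step 2 — Component impedances:
  R: Z = R = 2580 Ω
  L: Z = jωL = j·628.3·0.128 = 0 + j80.42 Ω
Step 3 — Series combination: Z_total = R + L = 2580 + j80.42 Ω = 2581∠1.8° Ω.
Step 4 — Power factor: PF = cos(φ) = Re(Z)/|Z| = 2580/2581.3 = 0.9995.
Step 5 — Type: Im(Z) = 80.42 ⇒ lagging (phase φ = 1.8°).

PF = 0.9995 (lagging, φ = 1.8°)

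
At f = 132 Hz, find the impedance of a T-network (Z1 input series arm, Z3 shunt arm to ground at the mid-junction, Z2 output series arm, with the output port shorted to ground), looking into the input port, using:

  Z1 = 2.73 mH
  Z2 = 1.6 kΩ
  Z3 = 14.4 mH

Step 1 — Angular frequency: ω = 2π·f = 2π·132 = 829.4 rad/s.
Step 2 — Component impedances:
  Z1: Z = jωL = j·829.4·0.00273 = 0 + j2.264 Ω
  Z2: Z = R = 1600 Ω
  Z3: Z = jωL = j·829.4·0.0144 = 0 + j11.94 Ω
Step 3 — With the output port shorted to ground, the output series arm Z2 runs from the junction to ground; the shunt arm Z3 also runs from the junction to ground. They appear in parallel: Z3 || Z2 = 0.08914 + j11.94 Ω.
Step 4 — Series with input arm Z1: Z_in = Z1 + (Z3 || Z2) = 0.08914 + j14.21 Ω = 14.21∠89.6° Ω.

Z = 0.08914 + j14.21 Ω = 14.21∠89.6° Ω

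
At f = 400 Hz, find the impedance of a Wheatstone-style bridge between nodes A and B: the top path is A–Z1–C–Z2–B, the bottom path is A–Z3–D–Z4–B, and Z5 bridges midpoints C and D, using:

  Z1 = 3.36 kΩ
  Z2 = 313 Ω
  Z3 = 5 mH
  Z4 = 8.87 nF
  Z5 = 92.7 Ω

Step 1 — Angular frequency: ω = 2π·f = 2π·400 = 2513 rad/s.
Step 2 — Component impedances:
  Z1: Z = R = 3360 Ω
  Z2: Z = R = 313 Ω
  Z3: Z = jωL = j·2513·0.005 = 0 + j12.57 Ω
  Z4: Z = 1/(jωC) = -j/(ω·C) = 0 - j4.486e+04 Ω
  Z5: Z = R = 92.7 Ω
Step 3 — Bridge requires nodal analysis (the Z5 bridge couples midpoints C and D, so the two paths cannot be reduced to a simple series/parallel combination). Setting node B to ground and injecting 1 A at node A, the 3-node admittance system at A, C, D solves to V_A = Z_AB = 403.2 + j8.277 Ω = 403.3∠1.2° Ω.

Z = 403.2 + j8.277 Ω = 403.3∠1.2° Ω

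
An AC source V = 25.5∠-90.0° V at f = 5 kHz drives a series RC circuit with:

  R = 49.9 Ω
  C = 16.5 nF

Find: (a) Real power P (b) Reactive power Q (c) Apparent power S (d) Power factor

Step 1 — Angular frequency: ω = 2π·f = 2π·5000 = 3.142e+04 rad/s.
Step 2 — Component impedances:
  R: Z = R = 49.9 Ω
  C: Z = 1/(jωC) = -j/(ω·C) = 0 - j1929 Ω
Step 3 — Series combination: Z_total = R + C = 49.9 - j1929 Ω = 1930∠-88.5° Ω.
Step 4 — Source phasor: V = 25.5∠-90.0° V = 0 - j25.5 V.
Step 5 — Current: I = V / Z = 0.01321 - j0.0003417 A = 0.01321∠-1.5° A.
Step 6 — Complex power: S = V·I* = 0.008713 - j0.3368 VA.
Step 7 — Real power: P = Re(S) = 0.008713 W.
Step 8 — Reactive power: Q = Im(S) = -0.3368 VAR.
Step 9 — Apparent power: |S| = 0.337 VA.
Step 10 — Power factor: PF = P/|S| = 0.02586 (leading).

(a) P = 0.008713 W  (b) Q = -0.3368 VAR  (c) S = 0.337 VA  (d) PF = 0.02586 (leading)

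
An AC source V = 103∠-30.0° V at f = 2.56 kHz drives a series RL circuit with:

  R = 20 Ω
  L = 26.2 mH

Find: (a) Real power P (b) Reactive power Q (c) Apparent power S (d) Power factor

Step 1 — Angular frequency: ω = 2π·f = 2π·2560 = 1.608e+04 rad/s.
Step 2 — Component impedances:
  R: Z = R = 20 Ω
  L: Z = jωL = j·1.608e+04·0.0262 = 0 + j421.4 Ω
Step 3 — Series combination: Z_total = R + L = 20 + j421.4 Ω = 421.9∠87.3° Ω.
Step 4 — Source phasor: V = 103∠-30.0° V = 89.2 - j51.5 V.
Step 5 — Current: I = V / Z = -0.1119 - j0.217 A = 0.2441∠-117.3° A.
Step 6 — Complex power: S = V·I* = 1.192 + j25.12 VA.
Step 7 — Real power: P = Re(S) = 1.192 W.
Step 8 — Reactive power: Q = Im(S) = 25.12 VAR.
Step 9 — Apparent power: |S| = 25.15 VA.
Step 10 — Power factor: PF = P/|S| = 0.0474 (lagging).

(a) P = 1.192 W  (b) Q = 25.12 VAR  (c) S = 25.15 VA  (d) PF = 0.0474 (lagging)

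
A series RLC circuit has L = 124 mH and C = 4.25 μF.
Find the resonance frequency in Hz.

Step 1 — Resonance condition Im(Z)=0 gives ω₀ = 1/√(LC).
Step 2 — ω₀ = 1/√(0.124·4.25e-06) = 1378 rad/s.
Step 3 — f₀ = ω₀/(2π) = 219.2 Hz.

f₀ = 219.2 Hz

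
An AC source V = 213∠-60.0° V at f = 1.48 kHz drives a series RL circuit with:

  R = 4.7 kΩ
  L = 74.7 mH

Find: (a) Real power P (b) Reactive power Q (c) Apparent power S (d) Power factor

Step 1 — Angular frequency: ω = 2π·f = 2π·1480 = 9299 rad/s.
Step 2 — Component impedances:
  R: Z = R = 4700 Ω
  L: Z = jωL = j·9299·0.0747 = 0 + j694.6 Ω
Step 3 — Series combination: Z_total = R + L = 4700 + j694.6 Ω = 4751∠8.4° Ω.
Step 4 — Source phasor: V = 213∠-60.0° V = 106.5 - j184.5 V.
Step 5 — Current: I = V / Z = 0.0165 - j0.04169 A = 0.04483∠-68.4° A.
Step 6 — Complex power: S = V·I* = 9.447 + j1.396 VA.
Step 7 — Real power: P = Re(S) = 9.447 W.
Step 8 — Reactive power: Q = Im(S) = 1.396 VAR.
Step 9 — Apparent power: |S| = 9.549 VA.
Step 10 — Power factor: PF = P/|S| = 0.9893 (lagging).

(a) P = 9.447 W  (b) Q = 1.396 VAR  (c) S = 9.549 VA  (d) PF = 0.9893 (lagging)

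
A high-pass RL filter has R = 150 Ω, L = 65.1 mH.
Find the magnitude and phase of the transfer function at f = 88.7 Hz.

Step 1 — Angular frequency: ω = 2π·88.7 = 557.3 rad/s.
Step 2 — Transfer function: H(jω) = jωL/(R + jωL).
Step 3 — Numerator jωL = j·36.28; denominator R + jωL = 150 + j36.28.
Step 4 — H = 0.05527 + j0.2285.
Step 5 — Magnitude: |H| = 0.2351 (-12.6 dB); phase: φ = 76.4°.

|H| = 0.2351 (-12.6 dB), φ = 76.4°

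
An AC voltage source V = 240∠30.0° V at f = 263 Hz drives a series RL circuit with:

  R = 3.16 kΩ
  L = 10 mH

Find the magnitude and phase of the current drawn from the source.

Step 1 — Angular frequency: ω = 2π·f = 2π·263 = 1652 rad/s.
Step 2 — Component impedances:
  R: Z = R = 3160 Ω
  L: Z = jωL = j·1652·0.01 = 0 + j16.52 Ω
Step 3 — Series combination: Z_total = R + L = 3160 + j16.52 Ω = 3160∠0.3° Ω.
Step 4 — Source phasor: V = 240∠30.0° V = 207.8 + j120 V.
Step 5 — Ohm's law: I = V / Z_total = (207.8 + j120) / (3160 + j16.52) = 0.06597 + j0.03763 A.
Step 6 — Convert to polar: |I| = 0.07595 A, ∠I = 29.7°.

I = 0.07595∠29.7° A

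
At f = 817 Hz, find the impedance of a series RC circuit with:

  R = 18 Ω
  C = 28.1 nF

Step 1 — Angular frequency: ω = 2π·f = 2π·817 = 5133 rad/s.
Step 2 — Component impedances:
  R: Z = R = 18 Ω
  C: Z = 1/(jωC) = -j/(ω·C) = 0 - j6933 Ω
Step 3 — Series combination: Z_total = R + C = 18 - j6933 Ω = 6933∠-89.9° Ω.

Z = 18 - j6933 Ω = 6933∠-89.9° Ω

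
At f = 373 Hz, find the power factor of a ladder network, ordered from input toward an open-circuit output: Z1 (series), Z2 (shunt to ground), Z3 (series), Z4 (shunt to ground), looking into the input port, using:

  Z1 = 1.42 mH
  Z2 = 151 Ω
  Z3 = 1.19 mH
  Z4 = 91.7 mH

Step 1 — Angular frequency: ω = 2π·f = 2π·373 = 2344 rad/s.
Step 2 — Component impedances:
  Z1: Z = jωL = j·2344·0.00142 = 0 + j3.328 Ω
  Z2: Z = R = 151 Ω
  Z3: Z = jωL = j·2344·0.00119 = 0 + j2.789 Ω
  Z4: Z = jωL = j·2344·0.0917 = 0 + j214.9 Ω
Step 3 — Ladder network (open output): work backward from the far end, alternating series and parallel combinations. Z_in = 102 + j74.04 Ω = 126∠36.0° Ω.
Step 4 — Power factor: PF = cos(φ) = Re(Z)/|Z| = 101.95/126 = 0.8091.
Step 5 — Type: Im(Z) = 74.04 ⇒ lagging (phase φ = 36.0°).

PF = 0.8091 (lagging, φ = 36.0°)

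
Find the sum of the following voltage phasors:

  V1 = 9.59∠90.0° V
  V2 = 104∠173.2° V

Step 1 — Convert each phasor to rectangular form:
  V1 = 9.59·(cos(90.0°) + j·sin(90.0°)) = 0 + j9.59 V
  V2 = 104·(cos(173.2°) + j·sin(173.2°)) = -103.3 + j12.31 V
Step 2 — Sum components: V_total = -103.3 + j21.9 V.
Step 3 — Convert to polar: |V_total| = 105.6 V, ∠V_total = 168.0°.

V_total = 105.6∠168.0° V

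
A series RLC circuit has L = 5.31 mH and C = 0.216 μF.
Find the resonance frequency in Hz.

Step 1 — Resonance condition Im(Z)=0 gives ω₀ = 1/√(LC).
Step 2 — ω₀ = 1/√(0.00531·2.16e-07) = 2.953e+04 rad/s.
Step 3 — f₀ = ω₀/(2π) = 4699 Hz.

f₀ = 4699 Hz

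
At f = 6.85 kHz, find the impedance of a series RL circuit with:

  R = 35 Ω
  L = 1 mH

Step 1 — Angular frequency: ω = 2π·f = 2π·6850 = 4.304e+04 rad/s.
Step 2 — Component impedances:
  R: Z = R = 35 Ω
  L: Z = jωL = j·4.304e+04·0.001 = 0 + j43.04 Ω
Step 3 — Series combination: Z_total = R + L = 35 + j43.04 Ω = 55.47∠50.9° Ω.

Z = 35 + j43.04 Ω = 55.47∠50.9° Ω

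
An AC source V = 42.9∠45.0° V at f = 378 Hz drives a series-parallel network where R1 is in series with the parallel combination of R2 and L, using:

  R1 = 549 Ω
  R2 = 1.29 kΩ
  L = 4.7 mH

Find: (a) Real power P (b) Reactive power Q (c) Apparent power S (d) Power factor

Step 1 — Angular frequency: ω = 2π·f = 2π·378 = 2375 rad/s.
Step 2 — Component impedances:
  R1: Z = R = 549 Ω
  R2: Z = R = 1290 Ω
  L: Z = jωL = j·2375·0.0047 = 0 + j11.16 Ω
Step 3 — Parallel branch: R2 || L = 1/(1/R2 + 1/L) = 0.09659 + j11.16 Ω.
Step 4 — Series with R1: Z_total = R1 + (R2 || L) = 549.1 + j11.16 Ω = 549.2∠1.2° Ω.
Step 5 — Source phasor: V = 42.9∠45.0° V = 30.33 + j30.33 V.
Step 6 — Current: I = V / Z = 0.05634 + j0.0541 A = 0.07811∠43.8° A.
Step 7 — Complex power: S = V·I* = 3.35 + j0.0681 VA.
Step 8 — Real power: P = Re(S) = 3.35 W.
Step 9 — Reactive power: Q = Im(S) = 0.0681 VAR.
Step 10 — Apparent power: |S| = 3.351 VA.
Step 11 — Power factor: PF = P/|S| = 0.9998 (lagging).

(a) P = 3.35 W  (b) Q = 0.0681 VAR  (c) S = 3.351 VA  (d) PF = 0.9998 (lagging)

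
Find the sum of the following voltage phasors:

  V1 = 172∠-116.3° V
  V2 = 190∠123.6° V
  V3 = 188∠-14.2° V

Step 1 — Convert each phasor to rectangular form:
  V1 = 172·(cos(-116.3°) + j·sin(-116.3°)) = -76.21 - j154.2 V
  V2 = 190·(cos(123.6°) + j·sin(123.6°)) = -105.1 + j158.3 V
  V3 = 188·(cos(-14.2°) + j·sin(-14.2°)) = 182.3 - j46.12 V
Step 2 — Sum components: V_total = 0.9031 - j42.06 V.
Step 3 — Convert to polar: |V_total| = 42.07 V, ∠V_total = -88.8°.

V_total = 42.07∠-88.8° V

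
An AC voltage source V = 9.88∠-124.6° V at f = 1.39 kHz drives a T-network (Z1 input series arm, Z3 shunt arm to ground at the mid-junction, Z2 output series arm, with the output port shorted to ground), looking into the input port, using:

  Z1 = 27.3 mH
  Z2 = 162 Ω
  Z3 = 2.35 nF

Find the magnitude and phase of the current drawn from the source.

Step 1 — Angular frequency: ω = 2π·f = 2π·1390 = 8734 rad/s.
Step 2 — Component impedances:
  Z1: Z = jωL = j·8734·0.0273 = 0 + j238.4 Ω
  Z2: Z = R = 162 Ω
  Z3: Z = 1/(jωC) = -j/(ω·C) = 0 - j4.872e+04 Ω
Step 3 — With the output port shorted to ground, the output series arm Z2 runs from the junction to ground; the shunt arm Z3 also runs from the junction to ground. They appear in parallel: Z3 || Z2 = 162 - j0.5386 Ω.
Step 4 — Series with input arm Z1: Z_in = Z1 + (Z3 || Z2) = 162 + j237.9 Ω = 287.8∠55.7° Ω.
Step 5 — Source phasor: V = 9.88∠-124.6° V = -5.61 - j8.133 V.
Step 6 — Ohm's law: I = V / Z_total = (-5.61 - j8.133) / (162 + j237.9) = -0.03433 + j0.0002072 A.
Step 7 — Convert to polar: |I| = 0.03433 A, ∠I = 179.7°.

I = 0.03433∠179.7° A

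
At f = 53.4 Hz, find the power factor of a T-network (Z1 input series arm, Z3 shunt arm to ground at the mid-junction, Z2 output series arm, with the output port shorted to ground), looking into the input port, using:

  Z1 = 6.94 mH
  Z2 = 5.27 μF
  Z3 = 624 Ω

Step 1 — Angular frequency: ω = 2π·f = 2π·53.4 = 335.5 rad/s.
Step 2 — Component impedances:
  Z1: Z = jωL = j·335.5·0.00694 = 0 + j2.329 Ω
  Z2: Z = 1/(jωC) = -j/(ω·C) = 0 - j565.5 Ω
  Z3: Z = R = 624 Ω
Step 3 — With the output port shorted to ground, the output series arm Z2 runs from the junction to ground; the shunt arm Z3 also runs from the junction to ground. They appear in parallel: Z3 || Z2 = 281.4 - j310.5 Ω.
Step 4 — Series with input arm Z1: Z_in = Z1 + (Z3 || Z2) = 281.4 - j308.2 Ω = 417.3∠-47.6° Ω.
Step 5 — Power factor: PF = cos(φ) = Re(Z)/|Z| = 281.4/417.3 = 0.6743.
Step 6 — Type: Im(Z) = -308.2 ⇒ leading (phase φ = -47.6°).

PF = 0.6743 (leading, φ = -47.6°)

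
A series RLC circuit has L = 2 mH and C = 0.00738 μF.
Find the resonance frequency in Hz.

Step 1 — Resonance condition Im(Z)=0 gives ω₀ = 1/√(LC).
Step 2 — ω₀ = 1/√(0.002·7.38e-09) = 2.603e+05 rad/s.
Step 3 — f₀ = ω₀/(2π) = 4.143e+04 Hz.

f₀ = 4.143e+04 Hz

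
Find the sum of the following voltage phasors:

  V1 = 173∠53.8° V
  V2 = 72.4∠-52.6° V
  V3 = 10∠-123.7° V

Step 1 — Convert each phasor to rectangular form:
  V1 = 173·(cos(53.8°) + j·sin(53.8°)) = 102.2 + j139.6 V
  V2 = 72.4·(cos(-52.6°) + j·sin(-52.6°)) = 43.97 - j57.52 V
  V3 = 10·(cos(-123.7°) + j·sin(-123.7°)) = -5.548 - j8.32 V
Step 2 — Sum components: V_total = 140.6 + j73.77 V.
Step 3 — Convert to polar: |V_total| = 158.8 V, ∠V_total = 27.7°.

V_total = 158.8∠27.7° V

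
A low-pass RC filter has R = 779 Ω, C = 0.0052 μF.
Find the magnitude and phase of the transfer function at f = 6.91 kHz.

Step 1 — Angular frequency: ω = 2π·6910 = 4.342e+04 rad/s.
Step 2 — Transfer function: H(jω) = 1/(1 + jωRC).
Step 3 — Denominator: 1 + jωRC = 1 + j·4.342e+04·779·5.2e-09 = 1 + j0.1759.
Step 4 — H = 0.97 - j0.1706.
Step 5 — Magnitude: |H| = 0.9849 (-0.1 dB); phase: φ = -10.0°.

|H| = 0.9849 (-0.1 dB), φ = -10.0°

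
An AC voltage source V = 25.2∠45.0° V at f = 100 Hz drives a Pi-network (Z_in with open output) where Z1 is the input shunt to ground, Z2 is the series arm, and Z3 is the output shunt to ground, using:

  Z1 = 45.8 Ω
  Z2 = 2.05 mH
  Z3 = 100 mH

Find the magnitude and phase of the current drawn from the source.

Step 1 — Angular frequency: ω = 2π·f = 2π·100 = 628.3 rad/s.
Step 2 — Component impedances:
  Z1: Z = R = 45.8 Ω
  Z2: Z = jωL = j·628.3·0.00205 = 0 + j1.288 Ω
  Z3: Z = jωL = j·628.3·0.1 = 0 + j62.83 Ω
Step 3 — With open output, the series arm Z2 and the output shunt Z3 appear in series to ground: Z2 + Z3 = 0 + j64.12 Ω.
Step 4 — Parallel with input shunt Z1: Z_in = Z1 || (Z2 + Z3) = 30.33 + j21.66 Ω = 37.27∠35.5° Ω.
Step 5 — Source phasor: V = 25.2∠45.0° V = 17.82 + j17.82 V.
Step 6 — Ohm's law: I = V / Z_total = (17.82 + j17.82) / (30.33 + j21.66) = 0.667 + j0.1112 A.
Step 7 — Convert to polar: |I| = 0.6762 A, ∠I = 9.5°.

I = 0.6762∠9.5° A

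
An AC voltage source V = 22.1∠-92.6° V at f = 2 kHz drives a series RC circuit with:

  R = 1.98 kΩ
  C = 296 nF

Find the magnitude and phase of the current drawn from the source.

Step 1 — Angular frequency: ω = 2π·f = 2π·2000 = 1.257e+04 rad/s.
Step 2 — Component impedances:
  R: Z = R = 1980 Ω
  C: Z = 1/(jωC) = -j/(ω·C) = 0 - j268.8 Ω
Step 3 — Series combination: Z_total = R + C = 1980 - j268.8 Ω = 1998∠-7.7° Ω.
Step 4 — Source phasor: V = 22.1∠-92.6° V = -1.003 - j22.08 V.
Step 5 — Ohm's law: I = V / Z_total = (-1.003 - j22.08) / (1980 - j268.8) = 0.0009894 - j0.01102 A.
Step 6 — Convert to polar: |I| = 0.01106 A, ∠I = -84.9°.

I = 0.01106∠-84.9° A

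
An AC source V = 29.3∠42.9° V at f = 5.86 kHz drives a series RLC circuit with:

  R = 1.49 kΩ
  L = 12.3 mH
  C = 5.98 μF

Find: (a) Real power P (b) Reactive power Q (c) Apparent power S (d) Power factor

Step 1 — Angular frequency: ω = 2π·f = 2π·5860 = 3.682e+04 rad/s.
Step 2 — Component impedances:
  R: Z = R = 1490 Ω
  L: Z = jωL = j·3.682e+04·0.0123 = 0 + j452.9 Ω
  C: Z = 1/(jωC) = -j/(ω·C) = 0 - j4.542 Ω
Step 3 — Series combination: Z_total = R + L + C = 1490 + j448.3 Ω = 1556∠16.7° Ω.
Step 4 — Source phasor: V = 29.3∠42.9° V = 21.46 + j19.95 V.
Step 5 — Current: I = V / Z = 0.0169 + j0.0083 A = 0.01883∠26.2° A.
Step 6 — Complex power: S = V·I* = 0.5283 + j0.159 VA.
Step 7 — Real power: P = Re(S) = 0.5283 W.
Step 8 — Reactive power: Q = Im(S) = 0.159 VAR.
Step 9 — Apparent power: |S| = 0.5517 VA.
Step 10 — Power factor: PF = P/|S| = 0.9576 (lagging).

(a) P = 0.5283 W  (b) Q = 0.159 VAR  (c) S = 0.5517 VA  (d) PF = 0.9576 (lagging)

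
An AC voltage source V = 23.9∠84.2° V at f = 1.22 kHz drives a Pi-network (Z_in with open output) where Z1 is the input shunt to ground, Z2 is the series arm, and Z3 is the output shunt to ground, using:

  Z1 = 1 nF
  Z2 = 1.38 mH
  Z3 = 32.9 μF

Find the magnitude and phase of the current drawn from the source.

Step 1 — Angular frequency: ω = 2π·f = 2π·1220 = 7665 rad/s.
Step 2 — Component impedances:
  Z1: Z = 1/(jωC) = -j/(ω·C) = 0 - j1.305e+05 Ω
  Z2: Z = jωL = j·7665·0.00138 = 0 + j10.58 Ω
  Z3: Z = 1/(jωC) = -j/(ω·C) = 0 - j3.965 Ω
Step 3 — With open output, the series arm Z2 and the output shunt Z3 appear in series to ground: Z2 + Z3 = 0 + j6.613 Ω.
Step 4 — Parallel with input shunt Z1: Z_in = Z1 || (Z2 + Z3) = 0 + j6.614 Ω = 6.614∠90.0° Ω.
Step 5 — Source phasor: V = 23.9∠84.2° V = 2.415 + j23.78 V.
Step 6 — Ohm's law: I = V / Z_total = (2.415 + j23.78) / (0 + j6.614) = 3.595 - j0.3652 A.
Step 7 — Convert to polar: |I| = 3.614 A, ∠I = -5.8°.

I = 3.614∠-5.8° A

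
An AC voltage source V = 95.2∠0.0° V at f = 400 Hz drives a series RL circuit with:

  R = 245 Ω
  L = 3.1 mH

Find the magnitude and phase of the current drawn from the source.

Step 1 — Angular frequency: ω = 2π·f = 2π·400 = 2513 rad/s.
Step 2 — Component impedances:
  R: Z = R = 245 Ω
  L: Z = jωL = j·2513·0.0031 = 0 + j7.791 Ω
Step 3 — Series combination: Z_total = R + L = 245 + j7.791 Ω = 245.1∠1.8° Ω.
Step 4 — Source phasor: V = 95.2∠0.0° V = 95.2 V.
Step 5 — Ohm's law: I = V / Z_total = (95.2) / (245 + j7.791) = 0.3882 - j0.01234 A.
Step 6 — Convert to polar: |I| = 0.3884 A, ∠I = -1.8°.

I = 0.3884∠-1.8° A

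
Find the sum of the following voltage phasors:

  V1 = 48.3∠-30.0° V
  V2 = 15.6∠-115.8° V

Step 1 — Convert each phasor to rectangular form:
  V1 = 48.3·(cos(-30.0°) + j·sin(-30.0°)) = 41.83 - j24.15 V
  V2 = 15.6·(cos(-115.8°) + j·sin(-115.8°)) = -6.79 - j14.04 V
Step 2 — Sum components: V_total = 35.04 - j38.19 V.
Step 3 — Convert to polar: |V_total| = 51.83 V, ∠V_total = -47.5°.

V_total = 51.83∠-47.5° V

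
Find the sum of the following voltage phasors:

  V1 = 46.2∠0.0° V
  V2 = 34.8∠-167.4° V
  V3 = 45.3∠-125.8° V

Step 1 — Convert each phasor to rectangular form:
  V1 = 46.2·(cos(0.0°) + j·sin(0.0°)) = 46.2 V
  V2 = 34.8·(cos(-167.4°) + j·sin(-167.4°)) = -33.96 - j7.591 V
  V3 = 45.3·(cos(-125.8°) + j·sin(-125.8°)) = -26.5 - j36.74 V
Step 2 — Sum components: V_total = -14.26 - j44.33 V.
Step 3 — Convert to polar: |V_total| = 46.57 V, ∠V_total = -107.8°.

V_total = 46.57∠-107.8° V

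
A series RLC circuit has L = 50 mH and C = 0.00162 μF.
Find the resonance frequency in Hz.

Step 1 — Resonance condition Im(Z)=0 gives ω₀ = 1/√(LC).
Step 2 — ω₀ = 1/√(0.05·1.62e-09) = 1.111e+05 rad/s.
Step 3 — f₀ = ω₀/(2π) = 1.768e+04 Hz.

f₀ = 1.768e+04 Hz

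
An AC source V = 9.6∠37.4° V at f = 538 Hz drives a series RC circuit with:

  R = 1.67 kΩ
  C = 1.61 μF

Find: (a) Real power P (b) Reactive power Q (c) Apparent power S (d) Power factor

Step 1 — Angular frequency: ω = 2π·f = 2π·538 = 3380 rad/s.
Step 2 — Component impedances:
  R: Z = R = 1670 Ω
  C: Z = 1/(jωC) = -j/(ω·C) = 0 - j183.7 Ω
Step 3 — Series combination: Z_total = R + C = 1670 - j183.7 Ω = 1680∠-6.3° Ω.
Step 4 — Source phasor: V = 9.6∠37.4° V = 7.626 + j5.831 V.
Step 5 — Current: I = V / Z = 0.004133 + j0.003946 A = 0.005714∠43.7° A.
Step 6 — Complex power: S = V·I* = 0.05453 - j0.005999 VA.
Step 7 — Real power: P = Re(S) = 0.05453 W.
Step 8 — Reactive power: Q = Im(S) = -0.005999 VAR.
Step 9 — Apparent power: |S| = 0.05485 VA.
Step 10 — Power factor: PF = P/|S| = 0.994 (leading).

(a) P = 0.05453 W  (b) Q = -0.005999 VAR  (c) S = 0.05485 VA  (d) PF = 0.994 (leading)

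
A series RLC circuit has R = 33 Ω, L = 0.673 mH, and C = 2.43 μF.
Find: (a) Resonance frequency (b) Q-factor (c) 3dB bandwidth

Step 1 — Resonance condition Im(Z)=0 gives ω₀ = 1/√(LC).
Step 2 — ω₀ = 1/√(0.000673·2.43e-06) = 2.473e+04 rad/s.
Step 3 — f₀ = ω₀/(2π) = 3936 Hz.
Step 4 — Series Q: Q = ω₀L/R = 2.473e+04·0.000673/33 = 0.5043.
Step 5 — 3dB bandwidth: Δω = ω₀/Q = 4.903e+04 rad/s; BW = Δω/(2π) = 7804 Hz.

(a) f₀ = 3936 Hz  (b) Q = 0.5043  (c) BW = 7804 Hz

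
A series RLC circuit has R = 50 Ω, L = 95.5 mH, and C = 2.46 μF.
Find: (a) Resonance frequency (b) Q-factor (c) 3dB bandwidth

Step 1 — Resonance: ω₀ = 1/√(LC) = 1/√(0.0955·2.46e-06) = 2063 rad/s.
Step 2 — f₀ = ω₀/(2π) = 328.4 Hz.
Step 3 — Series Q: Q = ω₀L/R = 2063·0.0955/50 = 3.941.
Step 4 — Bandwidth: Δω = ω₀/Q = 523.6 rad/s; BW = Δω/(2π) = 83.33 Hz.

(a) f₀ = 328.4 Hz  (b) Q = 3.941  (c) BW = 83.33 Hz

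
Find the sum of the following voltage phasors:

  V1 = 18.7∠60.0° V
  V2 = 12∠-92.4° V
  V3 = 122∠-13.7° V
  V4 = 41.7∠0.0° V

Step 1 — Convert each phasor to rectangular form:
  V1 = 18.7·(cos(60.0°) + j·sin(60.0°)) = 9.35 + j16.19 V
  V2 = 12·(cos(-92.4°) + j·sin(-92.4°)) = -0.5025 - j11.99 V
  V3 = 122·(cos(-13.7°) + j·sin(-13.7°)) = 118.5 - j28.89 V
  V4 = 41.7·(cos(0.0°) + j·sin(0.0°)) = 41.7 V
Step 2 — Sum components: V_total = 169.1 - j24.69 V.
Step 3 — Convert to polar: |V_total| = 170.9 V, ∠V_total = -8.3°.

V_total = 170.9∠-8.3° V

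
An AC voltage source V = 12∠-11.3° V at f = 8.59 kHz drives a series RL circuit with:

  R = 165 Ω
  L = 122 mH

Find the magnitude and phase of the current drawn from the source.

Step 1 — Angular frequency: ω = 2π·f = 2π·8590 = 5.397e+04 rad/s.
Step 2 — Component impedances:
  R: Z = R = 165 Ω
  L: Z = jωL = j·5.397e+04·0.122 = 0 + j6585 Ω
Step 3 — Series combination: Z_total = R + L = 165 + j6585 Ω = 6587∠88.6° Ω.
Step 4 — Source phasor: V = 12∠-11.3° V = 11.77 - j2.351 V.
Step 5 — Ohm's law: I = V / Z_total = (11.77 - j2.351) / (165 + j6585) = -0.0003121 - j0.001795 A.
Step 6 — Convert to polar: |I| = 0.001822 A, ∠I = -99.9°.

I = 0.001822∠-99.9° A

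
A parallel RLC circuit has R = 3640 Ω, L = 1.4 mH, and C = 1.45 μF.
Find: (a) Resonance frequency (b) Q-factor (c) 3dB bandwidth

Step 1 — Resonance: ω₀ = 1/√(LC) = 1/√(0.0014·1.45e-06) = 2.219e+04 rad/s.
Step 2 — f₀ = ω₀/(2π) = 3532 Hz.
Step 3 — Parallel Q: Q = R/(ω₀L) = 3640/(2.219e+04·0.0014) = 117.1.
Step 4 — Bandwidth: Δω = ω₀/Q = 189.5 rad/s; BW = Δω/(2π) = 30.15 Hz.

(a) f₀ = 3532 Hz  (b) Q = 117.1  (c) BW = 30.15 Hz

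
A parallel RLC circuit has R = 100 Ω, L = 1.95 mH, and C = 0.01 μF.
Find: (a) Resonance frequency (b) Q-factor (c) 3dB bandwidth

Step 1 — Resonance: ω₀ = 1/√(LC) = 1/√(0.00195·1e-08) = 2.265e+05 rad/s.
Step 2 — f₀ = ω₀/(2π) = 3.604e+04 Hz.
Step 3 — Parallel Q: Q = R/(ω₀L) = 100/(2.265e+05·0.00195) = 0.2265.
Step 4 — Bandwidth: Δω = ω₀/Q = 1e+06 rad/s; BW = Δω/(2π) = 1.592e+05 Hz.

(a) f₀ = 3.604e+04 Hz  (b) Q = 0.2265  (c) BW = 1.592e+05 Hz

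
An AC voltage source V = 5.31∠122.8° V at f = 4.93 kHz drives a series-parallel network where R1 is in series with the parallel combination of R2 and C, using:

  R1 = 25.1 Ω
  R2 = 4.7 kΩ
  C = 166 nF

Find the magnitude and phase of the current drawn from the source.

Step 1 — Angular frequency: ω = 2π·f = 2π·4930 = 3.098e+04 rad/s.
Step 2 — Component impedances:
  R1: Z = R = 25.1 Ω
  R2: Z = R = 4700 Ω
  C: Z = 1/(jωC) = -j/(ω·C) = 0 - j194.5 Ω
Step 3 — Parallel branch: R2 || C = 1/(1/R2 + 1/C) = 8.033 - j194.1 Ω.
Step 4 — Series with R1: Z_total = R1 + (R2 || C) = 33.13 - j194.1 Ω = 197∠-80.3° Ω.
Step 5 — Source phasor: V = 5.31∠122.8° V = -2.876 + j4.463 V.
Step 6 — Ohm's law: I = V / Z_total = (-2.876 + j4.463) / (33.13 - j194.1) = -0.0248 - j0.01058 A.
Step 7 — Convert to polar: |I| = 0.02696 A, ∠I = -156.9°.

I = 0.02696∠-156.9° A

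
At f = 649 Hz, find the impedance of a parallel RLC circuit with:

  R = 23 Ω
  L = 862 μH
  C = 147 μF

Step 1 — Angular frequency: ω = 2π·f = 2π·649 = 4078 rad/s.
Step 2 — Component impedances:
  R: Z = R = 23 Ω
  L: Z = jωL = j·4078·0.000862 = 0 + j3.515 Ω
  C: Z = 1/(jωC) = -j/(ω·C) = 0 - j1.668 Ω
Step 3 — Parallel combination: 1/Z_total = 1/R + 1/L + 1/C; Z_total = 0.4301 - j3.116 Ω = 3.145∠-82.1° Ω.

Z = 0.4301 - j3.116 Ω = 3.145∠-82.1° Ω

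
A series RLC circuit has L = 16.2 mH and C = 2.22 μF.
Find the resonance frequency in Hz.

Step 1 — Resonance condition Im(Z)=0 gives ω₀ = 1/√(LC).
Step 2 — ω₀ = 1/√(0.0162·2.22e-06) = 5273 rad/s.
Step 3 — f₀ = ω₀/(2π) = 839.2 Hz.

f₀ = 839.2 Hz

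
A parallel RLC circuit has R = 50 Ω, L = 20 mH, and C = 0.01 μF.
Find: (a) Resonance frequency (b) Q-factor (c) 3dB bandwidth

Step 1 — Resonance: ω₀ = 1/√(LC) = 1/√(0.02·1e-08) = 7.071e+04 rad/s.
Step 2 — f₀ = ω₀/(2π) = 1.125e+04 Hz.
Step 3 — Parallel Q: Q = R/(ω₀L) = 50/(7.071e+04·0.02) = 0.03536.
Step 4 — Bandwidth: Δω = ω₀/Q = 2e+06 rad/s; BW = Δω/(2π) = 3.183e+05 Hz.

(a) f₀ = 1.125e+04 Hz  (b) Q = 0.03536  (c) BW = 3.183e+05 Hz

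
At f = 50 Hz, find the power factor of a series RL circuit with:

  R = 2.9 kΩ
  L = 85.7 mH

Step 1 — Angular frequency: ω = 2π·f = 2π·50 = 314.2 rad/s.
Step 2 — Component impedances:
  R: Z = R = 2900 Ω
  L: Z = jωL = j·314.2·0.0857 = 0 + j26.92 Ω
Step 3 — Series combination: Z_total = R + L = 2900 + j26.92 Ω = 2900∠0.5° Ω.
Step 4 — Power factor: PF = cos(φ) = Re(Z)/|Z| = 2900/2900 = 1.
Step 5 — Type: Im(Z) = 26.92 ⇒ lagging (phase φ = 0.5°).

PF = 1 (lagging, φ = 0.5°)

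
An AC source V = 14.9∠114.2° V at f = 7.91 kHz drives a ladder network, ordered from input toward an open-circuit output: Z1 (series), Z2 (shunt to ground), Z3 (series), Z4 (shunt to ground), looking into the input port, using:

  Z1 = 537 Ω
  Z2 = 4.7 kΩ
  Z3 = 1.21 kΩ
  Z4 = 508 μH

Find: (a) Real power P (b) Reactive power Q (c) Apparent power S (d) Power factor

Step 1 — Angular frequency: ω = 2π·f = 2π·7910 = 4.97e+04 rad/s.
Step 2 — Component impedances:
  Z1: Z = R = 537 Ω
  Z2: Z = R = 4700 Ω
  Z3: Z = R = 1210 Ω
  Z4: Z = jωL = j·4.97e+04·0.000508 = 0 + j25.25 Ω
Step 3 — Ladder network (open output): work backward from the far end, alternating series and parallel combinations. Z_in = 1499 + j15.97 Ω = 1499∠0.6° Ω.
Step 4 — Source phasor: V = 14.9∠114.2° V = -6.108 + j13.59 V.
Step 5 — Current: I = V / Z = -0.003977 + j0.009107 A = 0.009937∠113.6° A.
Step 6 — Complex power: S = V·I* = 0.1481 + j0.001577 VA.
Step 7 — Real power: P = Re(S) = 0.1481 W.
Step 8 — Reactive power: Q = Im(S) = 0.001577 VAR.
Step 9 — Apparent power: |S| = 0.1481 VA.
Step 10 — Power factor: PF = P/|S| = 0.9999 (lagging).

(a) P = 0.1481 W  (b) Q = 0.001577 VAR  (c) S = 0.1481 VA  (d) PF = 0.9999 (lagging)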